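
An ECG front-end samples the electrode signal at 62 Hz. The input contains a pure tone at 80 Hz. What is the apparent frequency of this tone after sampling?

80 Hz mod fs = 18 Hz.
18 Hz ≤ fs/2 = 31 Hz, appears at 18 Hz.

18 Hz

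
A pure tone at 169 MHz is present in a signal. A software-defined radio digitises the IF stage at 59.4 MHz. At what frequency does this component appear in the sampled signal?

9.2 MHz

169 MHz mod fs = 50.2 MHz.
50.2 MHz > fs/2 = 29.7 MHz, folds to fs − 50.2 MHz = 9.2 MHz.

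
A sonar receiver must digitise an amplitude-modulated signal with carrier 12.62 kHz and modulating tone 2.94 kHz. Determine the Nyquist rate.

AM sidebands sit at fc ± fm = 9.68 kHz and 15.56 kHz.
Highest-frequency component: 15.56 kHz.
Nyquist rate = 2 × 15.56 kHz = 31.12 kHz.

31.12 kHz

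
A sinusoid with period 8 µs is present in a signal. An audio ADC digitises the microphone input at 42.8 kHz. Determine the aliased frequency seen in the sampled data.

3.4 kHz

T = 8 µs → f = 1/T = 125 kHz.
125 kHz mod fs = 39.4 kHz.
39.4 kHz > fs/2 = 21.4 kHz, folds to fs − 39.4 kHz = 3.4 kHz.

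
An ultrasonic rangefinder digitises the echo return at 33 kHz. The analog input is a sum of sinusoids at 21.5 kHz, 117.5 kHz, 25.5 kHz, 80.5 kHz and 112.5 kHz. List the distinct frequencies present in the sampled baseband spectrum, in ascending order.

fs/2 = 16.5 kHz.
21.5 kHz > fs/2 = 16.5 kHz, folds to fs − 21.5 kHz = 11.5 kHz.
117.5 kHz mod fs = 18.5 kHz.
18.5 kHz > fs/2 = 16.5 kHz, folds to fs − 18.5 kHz = 14.5 kHz.
25.5 kHz > fs/2 = 16.5 kHz, folds to fs − 25.5 kHz = 7.5 kHz.
80.5 kHz mod fs = 14.5 kHz.
14.5 kHz ≤ fs/2 = 16.5 kHz, appears at 14.5 kHz.
112.5 kHz mod fs = 13.5 kHz.
13.5 kHz ≤ fs/2 = 16.5 kHz, appears at 13.5 kHz.
Distinct values: {7.5 kHz, 11.5 kHz, 13.5 kHz, 14.5 kHz}.

7.5 kHz, 11.5 kHz, 13.5 kHz, 14.5 kHz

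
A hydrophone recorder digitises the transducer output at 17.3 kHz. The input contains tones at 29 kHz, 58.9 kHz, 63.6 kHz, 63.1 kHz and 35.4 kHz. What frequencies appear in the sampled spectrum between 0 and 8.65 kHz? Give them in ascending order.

0.8 kHz, 5.6 kHz, 6.1 kHz, 7 kHz

fs/2 = 8.65 kHz.
29 kHz mod fs = 11.7 kHz.
11.7 kHz > fs/2 = 8.65 kHz, folds to fs − 11.7 kHz = 5.6 kHz.
58.9 kHz mod fs = 7 kHz.
7 kHz ≤ fs/2 = 8.65 kHz, appears at 7 kHz.
63.6 kHz mod fs = 11.7 kHz.
11.7 kHz > fs/2 = 8.65 kHz, folds to fs − 11.7 kHz = 5.6 kHz.
63.1 kHz mod fs = 11.2 kHz.
11.2 kHz > fs/2 = 8.65 kHz, folds to fs − 11.2 kHz = 6.1 kHz.
35.4 kHz mod fs = 0.8 kHz.
0.8 kHz ≤ fs/2 = 8.65 kHz, appears at 0.8 kHz.
Distinct values: {0.8 kHz, 5.6 kHz, 6.1 kHz, 7 kHz}.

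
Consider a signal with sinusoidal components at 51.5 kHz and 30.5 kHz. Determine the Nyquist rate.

103 kHz

Highest-frequency component: 51.5 kHz.
Nyquist rate = 2 × 51.5 kHz = 103 kHz.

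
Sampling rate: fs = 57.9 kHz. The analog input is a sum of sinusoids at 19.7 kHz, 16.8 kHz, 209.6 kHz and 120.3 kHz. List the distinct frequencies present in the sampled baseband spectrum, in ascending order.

fs/2 = 28.95 kHz.
19.7 kHz ≤ fs/2 = 28.95 kHz, passes unchanged.
16.8 kHz ≤ fs/2 = 28.95 kHz, passes unchanged.
209.6 kHz mod fs = 35.9 kHz.
35.9 kHz > fs/2 = 28.95 kHz, folds to fs − 35.9 kHz = 22 kHz.
120.3 kHz mod fs = 4.5 kHz.
4.5 kHz ≤ fs/2 = 28.95 kHz, appears at 4.5 kHz.
Distinct values: {4.5 kHz, 16.8 kHz, 19.7 kHz, 22 kHz}.

4.5 kHz, 16.8 kHz, 19.7 kHz, 22 kHz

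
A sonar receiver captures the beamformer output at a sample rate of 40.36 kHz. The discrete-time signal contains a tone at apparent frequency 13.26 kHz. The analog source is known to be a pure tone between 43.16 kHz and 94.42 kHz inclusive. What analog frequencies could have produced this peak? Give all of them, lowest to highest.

Frequencies that alias to 13.26 kHz are k·fs ± 13.26 kHz for integer k ≥ 0.
k=0: 13.26 kHz.
k=1: 27.1 kHz, 53.62 kHz.
k=2: 67.46 kHz, 93.98 kHz.
k=3: 107.82 kHz, 134.34 kHz.
Within [43.16 kHz, 94.42 kHz]: 53.62 kHz, 67.46 kHz, 93.98 kHz.

53.62 kHz, 67.46 kHz, 93.98 kHz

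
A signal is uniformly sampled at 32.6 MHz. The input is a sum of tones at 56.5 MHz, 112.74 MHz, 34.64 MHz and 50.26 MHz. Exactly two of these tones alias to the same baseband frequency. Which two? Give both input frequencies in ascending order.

50.26 MHz, 112.74 MHz

fs/2 = 16.3 MHz.
56.5 MHz mod fs = 23.9 MHz.
23.9 MHz > fs/2 = 16.3 MHz, folds to fs − 23.9 MHz = 8.7 MHz.
112.74 MHz mod fs = 14.94 MHz.
14.94 MHz ≤ fs/2 = 16.3 MHz, appears at 14.94 MHz.
34.64 MHz mod fs = 2.04 MHz.
2.04 MHz ≤ fs/2 = 16.3 MHz, appears at 2.04 MHz.
50.26 MHz mod fs = 17.66 MHz.
17.66 MHz > fs/2 = 16.3 MHz, folds to fs − 17.66 MHz = 14.94 MHz.
50.26 MHz and 112.74 MHz both map to 14.94 MHz.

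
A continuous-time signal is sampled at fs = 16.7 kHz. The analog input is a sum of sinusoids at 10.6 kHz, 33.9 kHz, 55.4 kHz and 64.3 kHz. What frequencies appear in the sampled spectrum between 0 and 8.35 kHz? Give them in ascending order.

fs/2 = 8.35 kHz.
10.6 kHz > fs/2 = 8.35 kHz, folds to fs − 10.6 kHz = 6.1 kHz.
33.9 kHz mod fs = 0.5 kHz.
0.5 kHz ≤ fs/2 = 8.35 kHz, appears at 0.5 kHz.
55.4 kHz mod fs = 5.3 kHz.
5.3 kHz ≤ fs/2 = 8.35 kHz, appears at 5.3 kHz.
64.3 kHz mod fs = 14.2 kHz.
14.2 kHz > fs/2 = 8.35 kHz, folds to fs − 14.2 kHz = 2.5 kHz.
Distinct values: {0.5 kHz, 2.5 kHz, 5.3 kHz, 6.1 kHz}.

0.5 kHz, 2.5 kHz, 5.3 kHz, 6.1 kHz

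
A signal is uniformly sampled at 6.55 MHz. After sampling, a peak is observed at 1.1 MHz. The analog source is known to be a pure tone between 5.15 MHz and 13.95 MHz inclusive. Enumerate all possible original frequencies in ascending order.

5.45 MHz, 7.65 MHz, 12 MHz

Frequencies that alias to 1.1 MHz are k·fs ± 1.1 MHz for integer k ≥ 0.
k=0: 1.1 MHz.
k=1: 5.45 MHz, 7.65 MHz.
k=2: 12 MHz, 14.2 MHz.
k=3: 18.55 MHz, 20.75 MHz.
Within [5.15 MHz, 13.95 MHz]: 5.45 MHz, 7.65 MHz, 12 MHz.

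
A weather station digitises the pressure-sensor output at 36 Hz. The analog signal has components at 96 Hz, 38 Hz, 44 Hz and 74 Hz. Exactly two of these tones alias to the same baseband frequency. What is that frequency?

fs/2 = 18 Hz.
96 Hz mod fs = 24 Hz.
24 Hz > fs/2 = 18 Hz, folds to fs − 24 Hz = 12 Hz.
38 Hz mod fs = 2 Hz.
2 Hz ≤ fs/2 = 18 Hz, appears at 2 Hz.
44 Hz mod fs = 8 Hz.
8 Hz ≤ fs/2 = 18 Hz, appears at 8 Hz.
74 Hz mod fs = 2 Hz.
2 Hz ≤ fs/2 = 18 Hz, appears at 2 Hz.
38 Hz and 74 Hz both map to 2 Hz.

2 Hz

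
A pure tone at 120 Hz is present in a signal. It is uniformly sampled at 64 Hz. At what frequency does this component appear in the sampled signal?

8 Hz

120 Hz mod fs = 56 Hz.
56 Hz > fs/2 = 32 Hz, folds to fs − 56 Hz = 8 Hz.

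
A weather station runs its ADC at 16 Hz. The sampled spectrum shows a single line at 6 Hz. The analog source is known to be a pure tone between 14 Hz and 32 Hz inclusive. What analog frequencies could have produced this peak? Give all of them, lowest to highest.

Frequencies that alias to 6 Hz are k·fs ± 6 Hz for integer k ≥ 0.
k=0: 6 Hz.
k=1: 10 Hz, 22 Hz.
k=2: 26 Hz, 38 Hz.
k=3: 42 Hz, 54 Hz.
Within [14 Hz, 32 Hz]: 22 Hz, 26 Hz.

22 Hz, 26 Hz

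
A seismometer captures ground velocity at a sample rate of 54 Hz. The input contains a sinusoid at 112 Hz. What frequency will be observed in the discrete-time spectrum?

112 Hz mod fs = 4 Hz.
4 Hz ≤ fs/2 = 27 Hz, appears at 4 Hz.

4 Hz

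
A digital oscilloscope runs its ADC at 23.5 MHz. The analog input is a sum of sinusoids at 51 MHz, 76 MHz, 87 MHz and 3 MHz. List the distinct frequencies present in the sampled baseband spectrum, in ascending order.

fs/2 = 11.75 MHz.
51 MHz mod fs = 4 MHz.
4 MHz ≤ fs/2 = 11.75 MHz, appears at 4 MHz.
76 MHz mod fs = 5.5 MHz.
5.5 MHz ≤ fs/2 = 11.75 MHz, appears at 5.5 MHz.
87 MHz mod fs = 16.5 MHz.
16.5 MHz > fs/2 = 11.75 MHz, folds to fs − 16.5 MHz = 7 MHz.
3 MHz ≤ fs/2 = 11.75 MHz, passes unchanged.
Distinct values: {3 MHz, 4 MHz, 5.5 MHz, 7 MHz}.

3 MHz, 4 MHz, 5.5 MHz, 7 MHz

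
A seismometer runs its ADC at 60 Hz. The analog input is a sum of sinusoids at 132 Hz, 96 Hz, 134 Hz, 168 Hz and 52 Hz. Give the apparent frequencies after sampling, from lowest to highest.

fs/2 = 30 Hz.
132 Hz mod fs = 12 Hz.
12 Hz ≤ fs/2 = 30 Hz, appears at 12 Hz.
96 Hz mod fs = 36 Hz.
36 Hz > fs/2 = 30 Hz, folds to fs − 36 Hz = 24 Hz.
134 Hz mod fs = 14 Hz.
14 Hz ≤ fs/2 = 30 Hz, appears at 14 Hz.
168 Hz mod fs = 48 Hz.
48 Hz > fs/2 = 30 Hz, folds to fs − 48 Hz = 12 Hz.
52 Hz > fs/2 = 30 Hz, folds to fs − 52 Hz = 8 Hz.
Distinct values: {8 Hz, 12 Hz, 14 Hz, 24 Hz}.

8 Hz, 12 Hz, 14 Hz, 24 Hz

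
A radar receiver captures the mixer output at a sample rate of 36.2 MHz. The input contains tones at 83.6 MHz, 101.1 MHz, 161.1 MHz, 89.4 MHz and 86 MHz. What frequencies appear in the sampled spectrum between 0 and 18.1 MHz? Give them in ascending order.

fs/2 = 18.1 MHz.
83.6 MHz mod fs = 11.2 MHz.
11.2 MHz ≤ fs/2 = 18.1 MHz, appears at 11.2 MHz.
101.1 MHz mod fs = 28.7 MHz.
28.7 MHz > fs/2 = 18.1 MHz, folds to fs − 28.7 MHz = 7.5 MHz.
161.1 MHz mod fs = 16.3 MHz.
16.3 MHz ≤ fs/2 = 18.1 MHz, appears at 16.3 MHz.
89.4 MHz mod fs = 17 MHz.
17 MHz ≤ fs/2 = 18.1 MHz, appears at 17 MHz.
86 MHz mod fs = 13.6 MHz.
13.6 MHz ≤ fs/2 = 18.1 MHz, appears at 13.6 MHz.
Distinct values: {7.5 MHz, 11.2 MHz, 13.6 MHz, 16.3 MHz, 17 MHz}.

7.5 MHz, 11.2 MHz, 13.6 MHz, 16.3 MHz, 17 MHz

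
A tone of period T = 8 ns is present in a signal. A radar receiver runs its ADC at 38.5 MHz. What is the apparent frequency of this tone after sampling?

9.5 MHz

T = 8 ns → f = 1/T = 125 MHz.
125 MHz mod fs = 9.5 MHz.
9.5 MHz ≤ fs/2 = 19.25 MHz, appears at 9.5 MHz.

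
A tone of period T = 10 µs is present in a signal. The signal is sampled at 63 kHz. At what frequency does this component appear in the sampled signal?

26 kHz

T = 10 µs → f = 1/T = 100 kHz.
100 kHz mod fs = 37 kHz.
37 kHz > fs/2 = 31.5 kHz, folds to fs − 37 kHz = 26 kHz.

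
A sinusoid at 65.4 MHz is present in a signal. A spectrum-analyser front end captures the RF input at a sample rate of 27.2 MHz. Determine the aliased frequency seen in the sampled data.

65.4 MHz mod fs = 11 MHz.
11 MHz ≤ fs/2 = 13.6 MHz, appears at 11 MHz.

11 MHz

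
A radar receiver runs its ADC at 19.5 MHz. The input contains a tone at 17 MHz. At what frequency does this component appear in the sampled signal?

2.5 MHz

17 MHz > fs/2 = 9.75 MHz, folds to fs − 17 MHz = 2.5 MHz.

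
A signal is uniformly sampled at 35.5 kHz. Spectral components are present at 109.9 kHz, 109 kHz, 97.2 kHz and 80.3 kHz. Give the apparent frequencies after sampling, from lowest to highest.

2.5 kHz, 3.4 kHz, 9.3 kHz

fs/2 = 17.75 kHz.
109.9 kHz mod fs = 3.4 kHz.
3.4 kHz ≤ fs/2 = 17.75 kHz, appears at 3.4 kHz.
109 kHz mod fs = 2.5 kHz.
2.5 kHz ≤ fs/2 = 17.75 kHz, appears at 2.5 kHz.
97.2 kHz mod fs = 26.2 kHz.
26.2 kHz > fs/2 = 17.75 kHz, folds to fs − 26.2 kHz = 9.3 kHz.
80.3 kHz mod fs = 9.3 kHz.
9.3 kHz ≤ fs/2 = 17.75 kHz, appears at 9.3 kHz.
Distinct values: {2.5 kHz, 3.4 kHz, 9.3 kHz}.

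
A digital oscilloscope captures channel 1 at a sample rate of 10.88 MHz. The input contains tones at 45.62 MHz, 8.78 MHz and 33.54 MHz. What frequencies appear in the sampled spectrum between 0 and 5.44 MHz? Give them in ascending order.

0.9 MHz, 2.1 MHz

fs/2 = 5.44 MHz.
45.62 MHz mod fs = 2.1 MHz.
2.1 MHz ≤ fs/2 = 5.44 MHz, appears at 2.1 MHz.
8.78 MHz > fs/2 = 5.44 MHz, folds to fs − 8.78 MHz = 2.1 MHz.
33.54 MHz mod fs = 0.9 MHz.
0.9 MHz ≤ fs/2 = 5.44 MHz, appears at 0.9 MHz.
Distinct values: {0.9 MHz, 2.1 MHz}.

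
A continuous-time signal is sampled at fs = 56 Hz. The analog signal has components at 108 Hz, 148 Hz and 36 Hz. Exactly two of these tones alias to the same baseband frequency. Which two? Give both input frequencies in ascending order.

36 Hz, 148 Hz

fs/2 = 28 Hz.
108 Hz mod fs = 52 Hz.
52 Hz > fs/2 = 28 Hz, folds to fs − 52 Hz = 4 Hz.
148 Hz mod fs = 36 Hz.
36 Hz > fs/2 = 28 Hz, folds to fs − 36 Hz = 20 Hz.
36 Hz > fs/2 = 28 Hz, folds to fs − 36 Hz = 20 Hz.
36 Hz and 148 Hz both map to 20 Hz.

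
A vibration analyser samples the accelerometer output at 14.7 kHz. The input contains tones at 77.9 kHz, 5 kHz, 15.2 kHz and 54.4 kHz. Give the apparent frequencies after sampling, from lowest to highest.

0.5 kHz, 4.4 kHz, 5 kHz

fs/2 = 7.35 kHz.
77.9 kHz mod fs = 4.4 kHz.
4.4 kHz ≤ fs/2 = 7.35 kHz, appears at 4.4 kHz.
5 kHz ≤ fs/2 = 7.35 kHz, passes unchanged.
15.2 kHz mod fs = 0.5 kHz.
0.5 kHz ≤ fs/2 = 7.35 kHz, appears at 0.5 kHz.
54.4 kHz mod fs = 10.3 kHz.
10.3 kHz > fs/2 = 7.35 kHz, folds to fs − 10.3 kHz = 4.4 kHz.
Distinct values: {0.5 kHz, 4.4 kHz, 5 kHz}.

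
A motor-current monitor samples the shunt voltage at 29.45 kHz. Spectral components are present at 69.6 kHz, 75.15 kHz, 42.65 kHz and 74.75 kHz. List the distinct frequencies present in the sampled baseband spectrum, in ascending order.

10.7 kHz, 13.2 kHz, 13.6 kHz

fs/2 = 14.725 kHz.
69.6 kHz mod fs = 10.7 kHz.
10.7 kHz ≤ fs/2 = 14.725 kHz, appears at 10.7 kHz.
75.15 kHz mod fs = 16.25 kHz.
16.25 kHz > fs/2 = 14.725 kHz, folds to fs − 16.25 kHz = 13.2 kHz.
42.65 kHz mod fs = 13.2 kHz.
13.2 kHz ≤ fs/2 = 14.725 kHz, appears at 13.2 kHz.
74.75 kHz mod fs = 15.85 kHz.
15.85 kHz > fs/2 = 14.725 kHz, folds to fs − 15.85 kHz = 13.6 kHz.
Distinct values: {10.7 kHz, 13.2 kHz, 13.6 kHz}.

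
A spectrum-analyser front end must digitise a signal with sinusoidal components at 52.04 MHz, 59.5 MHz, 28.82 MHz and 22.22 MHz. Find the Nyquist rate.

Highest-frequency component: 59.5 MHz.
Nyquist rate = 2 × 59.5 MHz = 119 MHz.

119 MHz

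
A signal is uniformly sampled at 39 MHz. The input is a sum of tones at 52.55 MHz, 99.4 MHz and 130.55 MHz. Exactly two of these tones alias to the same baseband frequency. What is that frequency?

fs/2 = 19.5 MHz.
52.55 MHz mod fs = 13.55 MHz.
13.55 MHz ≤ fs/2 = 19.5 MHz, appears at 13.55 MHz.
99.4 MHz mod fs = 21.4 MHz.
21.4 MHz > fs/2 = 19.5 MHz, folds to fs − 21.4 MHz = 17.6 MHz.
130.55 MHz mod fs = 13.55 MHz.
13.55 MHz ≤ fs/2 = 19.5 MHz, appears at 13.55 MHz.
52.55 MHz and 130.55 MHz both map to 13.55 MHz.

13.55 MHz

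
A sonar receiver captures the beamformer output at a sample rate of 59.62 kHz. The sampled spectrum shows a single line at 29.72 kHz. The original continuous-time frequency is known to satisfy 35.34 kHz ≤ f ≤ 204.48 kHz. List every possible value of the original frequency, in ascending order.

89.34 kHz, 89.52 kHz, 148.96 kHz, 149.14 kHz

Frequencies that alias to 29.72 kHz are k·fs ± 29.72 kHz for integer k ≥ 0.
k=0: 29.72 kHz.
k=1: 29.9 kHz, 89.34 kHz.
k=2: 89.52 kHz, 148.96 kHz.
k=3: 149.14 kHz, 208.58 kHz.
k=4: 208.76 kHz, 268.2 kHz.
Within [35.34 kHz, 204.48 kHz]: 89.34 kHz, 89.52 kHz, 148.96 kHz, 149.14 kHz.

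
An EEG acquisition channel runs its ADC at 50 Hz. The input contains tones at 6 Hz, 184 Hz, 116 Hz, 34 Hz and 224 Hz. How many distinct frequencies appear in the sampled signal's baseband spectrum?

fs/2 = 25 Hz.
6 Hz ≤ fs/2 = 25 Hz, passes unchanged.
184 Hz mod fs = 34 Hz.
34 Hz > fs/2 = 25 Hz, folds to fs − 34 Hz = 16 Hz.
116 Hz mod fs = 16 Hz.
16 Hz ≤ fs/2 = 25 Hz, appears at 16 Hz.
34 Hz > fs/2 = 25 Hz, folds to fs − 34 Hz = 16 Hz.
224 Hz mod fs = 24 Hz.
24 Hz ≤ fs/2 = 25 Hz, appears at 24 Hz.
Distinct values: {6 Hz, 16 Hz, 24 Hz} → 3.

3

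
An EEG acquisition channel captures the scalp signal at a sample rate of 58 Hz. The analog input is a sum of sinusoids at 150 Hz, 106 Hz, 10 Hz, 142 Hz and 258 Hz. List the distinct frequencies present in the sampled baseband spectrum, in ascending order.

fs/2 = 29 Hz.
150 Hz mod fs = 34 Hz.
34 Hz > fs/2 = 29 Hz, folds to fs − 34 Hz = 24 Hz.
106 Hz mod fs = 48 Hz.
48 Hz > fs/2 = 29 Hz, folds to fs − 48 Hz = 10 Hz.
10 Hz ≤ fs/2 = 29 Hz, passes unchanged.
142 Hz mod fs = 26 Hz.
26 Hz ≤ fs/2 = 29 Hz, appears at 26 Hz.
258 Hz mod fs = 26 Hz.
26 Hz ≤ fs/2 = 29 Hz, appears at 26 Hz.
Distinct values: {10 Hz, 24 Hz, 26 Hz}.

10 Hz, 24 Hz, 26 Hz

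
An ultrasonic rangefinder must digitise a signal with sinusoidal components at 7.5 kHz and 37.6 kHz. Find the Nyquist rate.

75.2 kHz

Highest-frequency component: 37.6 kHz.
Nyquist rate = 2 × 37.6 kHz = 75.2 kHz.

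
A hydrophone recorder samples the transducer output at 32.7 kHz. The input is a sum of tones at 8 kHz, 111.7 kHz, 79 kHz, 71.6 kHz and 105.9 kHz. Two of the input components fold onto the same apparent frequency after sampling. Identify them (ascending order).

79 kHz, 111.7 kHz

fs/2 = 16.35 kHz.
8 kHz ≤ fs/2 = 16.35 kHz, passes unchanged.
111.7 kHz mod fs = 13.6 kHz.
13.6 kHz ≤ fs/2 = 16.35 kHz, appears at 13.6 kHz.
79 kHz mod fs = 13.6 kHz.
13.6 kHz ≤ fs/2 = 16.35 kHz, appears at 13.6 kHz.
71.6 kHz mod fs = 6.2 kHz.
6.2 kHz ≤ fs/2 = 16.35 kHz, appears at 6.2 kHz.
105.9 kHz mod fs = 7.8 kHz.
7.8 kHz ≤ fs/2 = 16.35 kHz, appears at 7.8 kHz.
79 kHz and 111.7 kHz both map to 13.6 kHz.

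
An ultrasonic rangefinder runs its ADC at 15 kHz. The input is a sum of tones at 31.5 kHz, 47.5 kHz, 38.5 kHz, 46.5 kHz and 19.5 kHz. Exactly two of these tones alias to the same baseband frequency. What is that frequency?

fs/2 = 7.5 kHz.
31.5 kHz mod fs = 1.5 kHz.
1.5 kHz ≤ fs/2 = 7.5 kHz, appears at 1.5 kHz.
47.5 kHz mod fs = 2.5 kHz.
2.5 kHz ≤ fs/2 = 7.5 kHz, appears at 2.5 kHz.
38.5 kHz mod fs = 8.5 kHz.
8.5 kHz > fs/2 = 7.5 kHz, folds to fs − 8.5 kHz = 6.5 kHz.
46.5 kHz mod fs = 1.5 kHz.
1.5 kHz ≤ fs/2 = 7.5 kHz, appears at 1.5 kHz.
19.5 kHz mod fs = 4.5 kHz.
4.5 kHz ≤ fs/2 = 7.5 kHz, appears at 4.5 kHz.
31.5 kHz and 46.5 kHz both map to 1.5 kHz.

1.5 kHz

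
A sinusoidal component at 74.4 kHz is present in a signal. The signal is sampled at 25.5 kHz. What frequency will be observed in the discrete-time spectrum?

2.1 kHz

74.4 kHz mod fs = 23.4 kHz.
23.4 kHz > fs/2 = 12.75 kHz, folds to fs − 23.4 kHz = 2.1 kHz.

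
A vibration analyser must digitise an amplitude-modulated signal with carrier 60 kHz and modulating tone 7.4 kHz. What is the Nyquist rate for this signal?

AM sidebands sit at fc ± fm = 52.6 kHz and 67.4 kHz.
Highest-frequency component: 67.4 kHz.
Nyquist rate = 2 × 67.4 kHz = 134.8 kHz.

134.8 kHz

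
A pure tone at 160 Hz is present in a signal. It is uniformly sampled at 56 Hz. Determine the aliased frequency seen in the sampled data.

160 Hz mod fs = 48 Hz.
48 Hz > fs/2 = 28 Hz, folds to fs − 48 Hz = 8 Hz.

8 Hz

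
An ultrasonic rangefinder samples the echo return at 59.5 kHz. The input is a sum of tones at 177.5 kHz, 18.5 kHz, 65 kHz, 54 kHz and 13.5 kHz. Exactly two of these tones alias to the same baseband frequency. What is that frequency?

fs/2 = 29.75 kHz.
177.5 kHz mod fs = 58.5 kHz.
58.5 kHz > fs/2 = 29.75 kHz, folds to fs − 58.5 kHz = 1 kHz.
18.5 kHz ≤ fs/2 = 29.75 kHz, passes unchanged.
65 kHz mod fs = 5.5 kHz.
5.5 kHz ≤ fs/2 = 29.75 kHz, appears at 5.5 kHz.
54 kHz > fs/2 = 29.75 kHz, folds to fs − 54 kHz = 5.5 kHz.
13.5 kHz ≤ fs/2 = 29.75 kHz, passes unchanged.
54 kHz and 65 kHz both map to 5.5 kHz.

5.5 kHz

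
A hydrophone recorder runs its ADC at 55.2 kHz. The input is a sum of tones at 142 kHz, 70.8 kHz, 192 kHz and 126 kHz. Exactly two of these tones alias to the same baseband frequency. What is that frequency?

15.6 kHz

fs/2 = 27.6 kHz.
142 kHz mod fs = 31.6 kHz.
31.6 kHz > fs/2 = 27.6 kHz, folds to fs − 31.6 kHz = 23.6 kHz.
70.8 kHz mod fs = 15.6 kHz.
15.6 kHz ≤ fs/2 = 27.6 kHz, appears at 15.6 kHz.
192 kHz mod fs = 26.4 kHz.
26.4 kHz ≤ fs/2 = 27.6 kHz, appears at 26.4 kHz.
126 kHz mod fs = 15.6 kHz.
15.6 kHz ≤ fs/2 = 27.6 kHz, appears at 15.6 kHz.
70.8 kHz and 126 kHz both map to 15.6 kHz.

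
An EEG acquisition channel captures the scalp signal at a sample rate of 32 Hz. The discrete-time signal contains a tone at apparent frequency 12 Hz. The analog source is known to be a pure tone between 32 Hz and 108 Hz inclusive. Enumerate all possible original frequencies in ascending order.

44 Hz, 52 Hz, 76 Hz, 84 Hz, 108 Hz

Frequencies that alias to 12 Hz are k·fs ± 12 Hz for integer k ≥ 0.
k=0: 12 Hz.
k=1: 20 Hz, 44 Hz.
k=2: 52 Hz, 76 Hz.
k=3: 84 Hz, 108 Hz.
k=4: 116 Hz, 140 Hz.
Within [32 Hz, 108 Hz]: 44 Hz, 52 Hz, 76 Hz, 84 Hz, 108 Hz.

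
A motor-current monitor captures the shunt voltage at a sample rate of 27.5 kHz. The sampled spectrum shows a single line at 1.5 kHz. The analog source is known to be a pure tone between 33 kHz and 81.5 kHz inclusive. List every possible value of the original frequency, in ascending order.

53.5 kHz, 56.5 kHz, 81 kHz

Frequencies that alias to 1.5 kHz are k·fs ± 1.5 kHz for integer k ≥ 0.
k=0: 1.5 kHz.
k=1: 26 kHz, 29 kHz.
k=2: 53.5 kHz, 56.5 kHz.
k=3: 81 kHz, 84 kHz.
k=4: 108.5 kHz, 111.5 kHz.
Within [33 kHz, 81.5 kHz]: 53.5 kHz, 56.5 kHz, 81 kHz.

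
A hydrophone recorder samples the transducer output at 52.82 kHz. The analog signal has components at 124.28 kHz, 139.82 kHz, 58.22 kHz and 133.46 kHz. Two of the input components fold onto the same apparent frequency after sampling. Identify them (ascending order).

124.28 kHz, 139.82 kHz

fs/2 = 26.41 kHz.
124.28 kHz mod fs = 18.64 kHz.
18.64 kHz ≤ fs/2 = 26.41 kHz, appears at 18.64 kHz.
139.82 kHz mod fs = 34.18 kHz.
34.18 kHz > fs/2 = 26.41 kHz, folds to fs − 34.18 kHz = 18.64 kHz.
58.22 kHz mod fs = 5.4 kHz.
5.4 kHz ≤ fs/2 = 26.41 kHz, appears at 5.4 kHz.
133.46 kHz mod fs = 27.82 kHz.
27.82 kHz > fs/2 = 26.41 kHz, folds to fs − 27.82 kHz = 25 kHz.
124.28 kHz and 139.82 kHz both map to 18.64 kHz.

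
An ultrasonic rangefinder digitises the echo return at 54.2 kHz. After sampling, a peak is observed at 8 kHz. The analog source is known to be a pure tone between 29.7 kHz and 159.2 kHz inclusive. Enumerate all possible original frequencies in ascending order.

Frequencies that alias to 8 kHz are k·fs ± 8 kHz for integer k ≥ 0.
k=0: 8 kHz.
k=1: 46.2 kHz, 62.2 kHz.
k=2: 100.4 kHz, 116.4 kHz.
k=3: 154.6 kHz, 170.6 kHz.
k=4: 208.8 kHz, 224.8 kHz.
Within [29.7 kHz, 159.2 kHz]: 46.2 kHz, 62.2 kHz, 100.4 kHz, 116.4 kHz, 154.6 kHz.

46.2 kHz, 62.2 kHz, 100.4 kHz, 116.4 kHz, 154.6 kHz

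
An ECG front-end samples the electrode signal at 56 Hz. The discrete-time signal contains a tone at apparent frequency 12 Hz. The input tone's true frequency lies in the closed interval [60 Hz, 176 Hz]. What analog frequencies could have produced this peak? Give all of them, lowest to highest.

Frequencies that alias to 12 Hz are k·fs ± 12 Hz for integer k ≥ 0.
k=0: 12 Hz.
k=1: 44 Hz, 68 Hz.
k=2: 100 Hz, 124 Hz.
k=3: 156 Hz, 180 Hz.
k=4: 212 Hz, 236 Hz.
Within [60 Hz, 176 Hz]: 68 Hz, 100 Hz, 124 Hz, 156 Hz.

68 Hz, 100 Hz, 124 Hz, 156 Hz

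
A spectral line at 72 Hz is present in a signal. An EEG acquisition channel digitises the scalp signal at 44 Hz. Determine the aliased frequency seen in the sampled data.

16 Hz

72 Hz mod fs = 28 Hz.
28 Hz > fs/2 = 22 Hz, folds to fs − 28 Hz = 16 Hz.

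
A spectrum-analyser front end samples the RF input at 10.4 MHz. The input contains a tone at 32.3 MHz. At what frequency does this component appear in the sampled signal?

1.1 MHz

32.3 MHz mod fs = 1.1 MHz.
1.1 MHz ≤ fs/2 = 5.2 MHz, appears at 1.1 MHz.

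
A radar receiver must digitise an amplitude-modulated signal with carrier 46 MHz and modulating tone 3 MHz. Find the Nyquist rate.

98 MHz

AM sidebands sit at fc ± fm = 43 MHz and 49 MHz.
Highest-frequency component: 49 MHz.
Nyquist rate = 2 × 49 MHz = 98 MHz.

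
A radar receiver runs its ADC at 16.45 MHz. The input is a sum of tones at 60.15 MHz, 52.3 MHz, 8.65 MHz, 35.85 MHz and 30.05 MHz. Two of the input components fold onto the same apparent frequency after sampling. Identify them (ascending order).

35.85 MHz, 52.3 MHz

fs/2 = 8.225 MHz.
60.15 MHz mod fs = 10.8 MHz.
10.8 MHz > fs/2 = 8.225 MHz, folds to fs − 10.8 MHz = 5.65 MHz.
52.3 MHz mod fs = 2.95 MHz.
2.95 MHz ≤ fs/2 = 8.225 MHz, appears at 2.95 MHz.
8.65 MHz > fs/2 = 8.225 MHz, folds to fs − 8.65 MHz = 7.8 MHz.
35.85 MHz mod fs = 2.95 MHz.
2.95 MHz ≤ fs/2 = 8.225 MHz, appears at 2.95 MHz.
30.05 MHz mod fs = 13.6 MHz.
13.6 MHz > fs/2 = 8.225 MHz, folds to fs − 13.6 MHz = 2.85 MHz.
35.85 MHz and 52.3 MHz both map to 2.95 MHz.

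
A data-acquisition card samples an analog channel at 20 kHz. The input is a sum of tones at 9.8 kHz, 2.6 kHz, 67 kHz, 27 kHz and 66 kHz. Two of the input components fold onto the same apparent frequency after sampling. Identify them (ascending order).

fs/2 = 10 kHz.
9.8 kHz ≤ fs/2 = 10 kHz, passes unchanged.
2.6 kHz ≤ fs/2 = 10 kHz, passes unchanged.
67 kHz mod fs = 7 kHz.
7 kHz ≤ fs/2 = 10 kHz, appears at 7 kHz.
27 kHz mod fs = 7 kHz.
7 kHz ≤ fs/2 = 10 kHz, appears at 7 kHz.
66 kHz mod fs = 6 kHz.
6 kHz ≤ fs/2 = 10 kHz, appears at 6 kHz.
27 kHz and 67 kHz both map to 7 kHz.

27 kHz, 67 kHz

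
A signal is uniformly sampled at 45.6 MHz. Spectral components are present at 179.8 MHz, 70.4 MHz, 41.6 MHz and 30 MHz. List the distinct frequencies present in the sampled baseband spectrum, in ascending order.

2.6 MHz, 4 MHz, 15.6 MHz, 20.8 MHz

fs/2 = 22.8 MHz.
179.8 MHz mod fs = 43 MHz.
43 MHz > fs/2 = 22.8 MHz, folds to fs − 43 MHz = 2.6 MHz.
70.4 MHz mod fs = 24.8 MHz.
24.8 MHz > fs/2 = 22.8 MHz, folds to fs − 24.8 MHz = 20.8 MHz.
41.6 MHz > fs/2 = 22.8 MHz, folds to fs − 41.6 MHz = 4 MHz.
30 MHz > fs/2 = 22.8 MHz, folds to fs − 30 MHz = 15.6 MHz.
Distinct values: {2.6 MHz, 4 MHz, 15.6 MHz, 20.8 MHz}.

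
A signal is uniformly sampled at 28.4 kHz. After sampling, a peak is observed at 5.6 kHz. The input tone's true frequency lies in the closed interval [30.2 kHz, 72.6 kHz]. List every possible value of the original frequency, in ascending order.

34 kHz, 51.2 kHz, 62.4 kHz

Frequencies that alias to 5.6 kHz are k·fs ± 5.6 kHz for integer k ≥ 0.
k=0: 5.6 kHz.
k=1: 22.8 kHz, 34 kHz.
k=2: 51.2 kHz, 62.4 kHz.
k=3: 79.6 kHz, 90.8 kHz.
Within [30.2 kHz, 72.6 kHz]: 34 kHz, 51.2 kHz, 62.4 kHz.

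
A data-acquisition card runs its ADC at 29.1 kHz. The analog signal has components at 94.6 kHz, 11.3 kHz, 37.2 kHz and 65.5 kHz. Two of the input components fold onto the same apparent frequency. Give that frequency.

fs/2 = 14.55 kHz.
94.6 kHz mod fs = 7.3 kHz.
7.3 kHz ≤ fs/2 = 14.55 kHz, appears at 7.3 kHz.
11.3 kHz ≤ fs/2 = 14.55 kHz, passes unchanged.
37.2 kHz mod fs = 8.1 kHz.
8.1 kHz ≤ fs/2 = 14.55 kHz, appears at 8.1 kHz.
65.5 kHz mod fs = 7.3 kHz.
7.3 kHz ≤ fs/2 = 14.55 kHz, appears at 7.3 kHz.
65.5 kHz and 94.6 kHz both map to 7.3 kHz.

7.3 kHz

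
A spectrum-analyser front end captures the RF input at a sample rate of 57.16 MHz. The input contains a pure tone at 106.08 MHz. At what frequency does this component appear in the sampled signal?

106.08 MHz mod fs = 48.92 MHz.
48.92 MHz > fs/2 = 28.58 MHz, folds to fs − 48.92 MHz = 8.24 MHz.

8.24 MHz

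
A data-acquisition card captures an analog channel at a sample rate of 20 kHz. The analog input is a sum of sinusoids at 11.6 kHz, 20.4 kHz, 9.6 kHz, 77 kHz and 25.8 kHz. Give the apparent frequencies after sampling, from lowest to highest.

fs/2 = 10 kHz.
11.6 kHz > fs/2 = 10 kHz, folds to fs − 11.6 kHz = 8.4 kHz.
20.4 kHz mod fs = 0.4 kHz.
0.4 kHz ≤ fs/2 = 10 kHz, appears at 0.4 kHz.
9.6 kHz ≤ fs/2 = 10 kHz, passes unchanged.
77 kHz mod fs = 17 kHz.
17 kHz > fs/2 = 10 kHz, folds to fs − 17 kHz = 3 kHz.
25.8 kHz mod fs = 5.8 kHz.
5.8 kHz ≤ fs/2 = 10 kHz, appears at 5.8 kHz.
Distinct values: {0.4 kHz, 3 kHz, 5.8 kHz, 8.4 kHz, 9.6 kHz}.

0.4 kHz, 3 kHz, 5.8 kHz, 8.4 kHz, 9.6 kHz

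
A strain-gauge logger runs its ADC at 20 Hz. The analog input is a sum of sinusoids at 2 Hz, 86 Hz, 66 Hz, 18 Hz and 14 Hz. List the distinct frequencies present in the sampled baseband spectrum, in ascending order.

fs/2 = 10 Hz.
2 Hz ≤ fs/2 = 10 Hz, passes unchanged.
86 Hz mod fs = 6 Hz.
6 Hz ≤ fs/2 = 10 Hz, appears at 6 Hz.
66 Hz mod fs = 6 Hz.
6 Hz ≤ fs/2 = 10 Hz, appears at 6 Hz.
18 Hz > fs/2 = 10 Hz, folds to fs − 18 Hz = 2 Hz.
14 Hz > fs/2 = 10 Hz, folds to fs − 14 Hz = 6 Hz.
Distinct values: {2 Hz, 6 Hz}.

2 Hz, 6 Hz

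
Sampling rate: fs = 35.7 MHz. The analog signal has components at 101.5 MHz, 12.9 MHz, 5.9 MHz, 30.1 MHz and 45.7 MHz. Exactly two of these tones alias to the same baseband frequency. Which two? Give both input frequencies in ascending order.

30.1 MHz, 101.5 MHz

fs/2 = 17.85 MHz.
101.5 MHz mod fs = 30.1 MHz.
30.1 MHz > fs/2 = 17.85 MHz, folds to fs − 30.1 MHz = 5.6 MHz.
12.9 MHz ≤ fs/2 = 17.85 MHz, passes unchanged.
5.9 MHz ≤ fs/2 = 17.85 MHz, passes unchanged.
30.1 MHz > fs/2 = 17.85 MHz, folds to fs − 30.1 MHz = 5.6 MHz.
45.7 MHz mod fs = 10 MHz.
10 MHz ≤ fs/2 = 17.85 MHz, appears at 10 MHz.
30.1 MHz and 101.5 MHz both map to 5.6 MHz.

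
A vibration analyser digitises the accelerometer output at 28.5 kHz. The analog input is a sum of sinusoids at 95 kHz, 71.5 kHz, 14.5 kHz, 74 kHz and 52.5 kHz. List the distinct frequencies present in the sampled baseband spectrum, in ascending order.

4.5 kHz, 9.5 kHz, 11.5 kHz, 14 kHz

fs/2 = 14.25 kHz.
95 kHz mod fs = 9.5 kHz.
9.5 kHz ≤ fs/2 = 14.25 kHz, appears at 9.5 kHz.
71.5 kHz mod fs = 14.5 kHz.
14.5 kHz > fs/2 = 14.25 kHz, folds to fs − 14.5 kHz = 14 kHz.
14.5 kHz > fs/2 = 14.25 kHz, folds to fs − 14.5 kHz = 14 kHz.
74 kHz mod fs = 17 kHz.
17 kHz > fs/2 = 14.25 kHz, folds to fs − 17 kHz = 11.5 kHz.
52.5 kHz mod fs = 24 kHz.
24 kHz > fs/2 = 14.25 kHz, folds to fs − 24 kHz = 4.5 kHz.
Distinct values: {4.5 kHz, 9.5 kHz, 11.5 kHz, 14 kHz}.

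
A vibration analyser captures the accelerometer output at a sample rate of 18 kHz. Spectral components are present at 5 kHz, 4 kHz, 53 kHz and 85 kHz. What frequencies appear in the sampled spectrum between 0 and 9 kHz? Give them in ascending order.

1 kHz, 4 kHz, 5 kHz

fs/2 = 9 kHz.
5 kHz ≤ fs/2 = 9 kHz, passes unchanged.
4 kHz ≤ fs/2 = 9 kHz, passes unchanged.
53 kHz mod fs = 17 kHz.
17 kHz > fs/2 = 9 kHz, folds to fs − 17 kHz = 1 kHz.
85 kHz mod fs = 13 kHz.
13 kHz > fs/2 = 9 kHz, folds to fs − 13 kHz = 5 kHz.
Distinct values: {1 kHz, 4 kHz, 5 kHz}.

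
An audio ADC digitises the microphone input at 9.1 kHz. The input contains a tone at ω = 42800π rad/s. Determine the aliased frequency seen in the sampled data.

ω = 42800π rad/s → f = ω/(2π) = 21400 Hz = 21.4 kHz.
21.4 kHz mod fs = 3.2 kHz.
3.2 kHz ≤ fs/2 = 4.55 kHz, appears at 3.2 kHz.

3.2 kHz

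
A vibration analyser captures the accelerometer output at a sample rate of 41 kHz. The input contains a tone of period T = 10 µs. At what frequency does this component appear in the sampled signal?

T = 10 µs → f = 1/T = 100 kHz.
100 kHz mod fs = 18 kHz.
18 kHz ≤ fs/2 = 20.5 kHz, appears at 18 kHz.

18 kHz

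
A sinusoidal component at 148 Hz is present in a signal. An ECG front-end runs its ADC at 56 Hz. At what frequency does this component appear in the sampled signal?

148 Hz mod fs = 36 Hz.
36 Hz > fs/2 = 28 Hz, folds to fs − 36 Hz = 20 Hz.

20 Hz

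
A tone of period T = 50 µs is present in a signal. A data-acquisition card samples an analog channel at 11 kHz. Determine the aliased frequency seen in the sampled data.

T = 50 µs → f = 1/T = 20 kHz.
20 kHz mod fs = 9 kHz.
9 kHz > fs/2 = 5.5 kHz, folds to fs − 9 kHz = 2 kHz.

2 kHz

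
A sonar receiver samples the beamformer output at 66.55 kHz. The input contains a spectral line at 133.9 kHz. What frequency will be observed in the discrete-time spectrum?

133.9 kHz mod fs = 0.8 kHz.
0.8 kHz ≤ fs/2 = 33.275 kHz, appears at 0.8 kHz.

0.8 kHz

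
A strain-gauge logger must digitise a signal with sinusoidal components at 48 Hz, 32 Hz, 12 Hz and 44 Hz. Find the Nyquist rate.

96 Hz

Highest-frequency component: 48 Hz.
Nyquist rate = 2 × 48 Hz = 96 Hz.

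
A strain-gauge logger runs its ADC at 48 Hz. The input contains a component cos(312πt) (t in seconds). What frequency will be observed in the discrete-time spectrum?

ω = 312π rad/s → f = ω/(2π) = 156 Hz.
156 Hz mod fs = 12 Hz.
12 Hz ≤ fs/2 = 24 Hz, appears at 12 Hz.

12 Hz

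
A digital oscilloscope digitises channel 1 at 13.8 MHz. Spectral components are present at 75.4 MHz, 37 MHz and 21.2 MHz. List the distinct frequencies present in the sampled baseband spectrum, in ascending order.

4.4 MHz, 6.4 MHz

fs/2 = 6.9 MHz.
75.4 MHz mod fs = 6.4 MHz.
6.4 MHz ≤ fs/2 = 6.9 MHz, appears at 6.4 MHz.
37 MHz mod fs = 9.4 MHz.
9.4 MHz > fs/2 = 6.9 MHz, folds to fs − 9.4 MHz = 4.4 MHz.
21.2 MHz mod fs = 7.4 MHz.
7.4 MHz > fs/2 = 6.9 MHz, folds to fs − 7.4 MHz = 6.4 MHz.
Distinct values: {4.4 MHz, 6.4 MHz}.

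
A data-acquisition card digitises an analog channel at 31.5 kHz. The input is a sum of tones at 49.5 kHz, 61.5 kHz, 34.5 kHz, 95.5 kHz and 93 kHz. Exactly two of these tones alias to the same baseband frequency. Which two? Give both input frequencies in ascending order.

fs/2 = 15.75 kHz.
49.5 kHz mod fs = 18 kHz.
18 kHz > fs/2 = 15.75 kHz, folds to fs − 18 kHz = 13.5 kHz.
61.5 kHz mod fs = 30 kHz.
30 kHz > fs/2 = 15.75 kHz, folds to fs − 30 kHz = 1.5 kHz.
34.5 kHz mod fs = 3 kHz.
3 kHz ≤ fs/2 = 15.75 kHz, appears at 3 kHz.
95.5 kHz mod fs = 1 kHz.
1 kHz ≤ fs/2 = 15.75 kHz, appears at 1 kHz.
93 kHz mod fs = 30 kHz.
30 kHz > fs/2 = 15.75 kHz, folds to fs − 30 kHz = 1.5 kHz.
61.5 kHz and 93 kHz both map to 1.5 kHz.

61.5 kHz, 93 kHz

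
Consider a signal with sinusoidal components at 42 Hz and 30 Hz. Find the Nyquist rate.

Highest-frequency component: 42 Hz.
Nyquist rate = 2 × 42 Hz = 84 Hz.

84 Hz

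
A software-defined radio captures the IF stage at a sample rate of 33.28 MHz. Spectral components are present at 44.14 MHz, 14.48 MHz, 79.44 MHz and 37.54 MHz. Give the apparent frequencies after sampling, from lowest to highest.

fs/2 = 16.64 MHz.
44.14 MHz mod fs = 10.86 MHz.
10.86 MHz ≤ fs/2 = 16.64 MHz, appears at 10.86 MHz.
14.48 MHz ≤ fs/2 = 16.64 MHz, passes unchanged.
79.44 MHz mod fs = 12.88 MHz.
12.88 MHz ≤ fs/2 = 16.64 MHz, appears at 12.88 MHz.
37.54 MHz mod fs = 4.26 MHz.
4.26 MHz ≤ fs/2 = 16.64 MHz, appears at 4.26 MHz.
Distinct values: {4.26 MHz, 10.86 MHz, 12.88 MHz, 14.48 MHz}.

4.26 MHz, 10.86 MHz, 12.88 MHz, 14.48 MHz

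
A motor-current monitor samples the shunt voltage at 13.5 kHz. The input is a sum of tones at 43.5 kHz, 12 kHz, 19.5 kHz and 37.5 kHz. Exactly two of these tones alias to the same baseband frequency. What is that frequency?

fs/2 = 6.75 kHz.
43.5 kHz mod fs = 3 kHz.
3 kHz ≤ fs/2 = 6.75 kHz, appears at 3 kHz.
12 kHz > fs/2 = 6.75 kHz, folds to fs − 12 kHz = 1.5 kHz.
19.5 kHz mod fs = 6 kHz.
6 kHz ≤ fs/2 = 6.75 kHz, appears at 6 kHz.
37.5 kHz mod fs = 10.5 kHz.
10.5 kHz > fs/2 = 6.75 kHz, folds to fs − 10.5 kHz = 3 kHz.
37.5 kHz and 43.5 kHz both map to 3 kHz.

3 kHz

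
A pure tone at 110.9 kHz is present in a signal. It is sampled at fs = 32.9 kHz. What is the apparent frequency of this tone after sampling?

110.9 kHz mod fs = 12.2 kHz.
12.2 kHz ≤ fs/2 = 16.45 kHz, appears at 12.2 kHz.

12.2 kHz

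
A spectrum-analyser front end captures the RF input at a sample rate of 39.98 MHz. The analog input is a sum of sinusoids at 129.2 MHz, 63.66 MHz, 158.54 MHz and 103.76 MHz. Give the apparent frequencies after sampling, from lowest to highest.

1.38 MHz, 9.26 MHz, 16.18 MHz, 16.3 MHz

fs/2 = 19.99 MHz.
129.2 MHz mod fs = 9.26 MHz.
9.26 MHz ≤ fs/2 = 19.99 MHz, appears at 9.26 MHz.
63.66 MHz mod fs = 23.68 MHz.
23.68 MHz > fs/2 = 19.99 MHz, folds to fs − 23.68 MHz = 16.3 MHz.
158.54 MHz mod fs = 38.6 MHz.
38.6 MHz > fs/2 = 19.99 MHz, folds to fs − 38.6 MHz = 1.38 MHz.
103.76 MHz mod fs = 23.8 MHz.
23.8 MHz > fs/2 = 19.99 MHz, folds to fs − 23.8 MHz = 16.18 MHz.
Distinct values: {1.38 MHz, 9.26 MHz, 16.18 MHz, 16.3 MHz}.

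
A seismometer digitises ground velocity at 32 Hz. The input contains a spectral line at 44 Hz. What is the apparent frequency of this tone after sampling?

44 Hz mod fs = 12 Hz.
12 Hz ≤ fs/2 = 16 Hz, appears at 12 Hz.

12 Hz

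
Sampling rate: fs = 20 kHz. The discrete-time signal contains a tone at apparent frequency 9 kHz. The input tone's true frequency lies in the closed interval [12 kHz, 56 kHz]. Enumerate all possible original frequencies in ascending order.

29 kHz, 31 kHz, 49 kHz, 51 kHz

Frequencies that alias to 9 kHz are k·fs ± 9 kHz for integer k ≥ 0.
k=0: 9 kHz.
k=1: 11 kHz, 29 kHz.
k=2: 31 kHz, 49 kHz.
k=3: 51 kHz, 69 kHz.
k=4: 71 kHz, 89 kHz.
Within [12 kHz, 56 kHz]: 29 kHz, 31 kHz, 49 kHz, 51 kHz.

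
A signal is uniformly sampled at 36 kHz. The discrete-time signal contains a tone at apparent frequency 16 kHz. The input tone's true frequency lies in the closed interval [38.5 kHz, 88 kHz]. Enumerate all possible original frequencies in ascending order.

52 kHz, 56 kHz, 88 kHz

Frequencies that alias to 16 kHz are k·fs ± 16 kHz for integer k ≥ 0.
k=0: 16 kHz.
k=1: 20 kHz, 52 kHz.
k=2: 56 kHz, 88 kHz.
k=3: 92 kHz, 124 kHz.
Within [38.5 kHz, 88 kHz]: 52 kHz, 56 kHz, 88 kHz.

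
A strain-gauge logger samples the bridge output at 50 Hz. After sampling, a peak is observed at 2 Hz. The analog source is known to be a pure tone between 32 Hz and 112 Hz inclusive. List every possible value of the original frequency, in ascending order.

48 Hz, 52 Hz, 98 Hz, 102 Hz

Frequencies that alias to 2 Hz are k·fs ± 2 Hz for integer k ≥ 0.
k=0: 2 Hz.
k=1: 48 Hz, 52 Hz.
k=2: 98 Hz, 102 Hz.
k=3: 148 Hz, 152 Hz.
Within [32 Hz, 112 Hz]: 48 Hz, 52 Hz, 98 Hz, 102 Hz.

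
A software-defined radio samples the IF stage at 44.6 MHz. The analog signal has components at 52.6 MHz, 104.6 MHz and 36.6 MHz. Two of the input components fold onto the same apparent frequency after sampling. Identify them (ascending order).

fs/2 = 22.3 MHz.
52.6 MHz mod fs = 8 MHz.
8 MHz ≤ fs/2 = 22.3 MHz, appears at 8 MHz.
104.6 MHz mod fs = 15.4 MHz.
15.4 MHz ≤ fs/2 = 22.3 MHz, appears at 15.4 MHz.
36.6 MHz > fs/2 = 22.3 MHz, folds to fs − 36.6 MHz = 8 MHz.
36.6 MHz and 52.6 MHz both map to 8 MHz.

36.6 MHz, 52.6 MHz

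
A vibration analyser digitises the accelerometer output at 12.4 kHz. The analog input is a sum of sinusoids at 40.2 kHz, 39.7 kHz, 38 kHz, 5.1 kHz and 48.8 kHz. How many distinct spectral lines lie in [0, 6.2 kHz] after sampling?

fs/2 = 6.2 kHz.
40.2 kHz mod fs = 3 kHz.
3 kHz ≤ fs/2 = 6.2 kHz, appears at 3 kHz.
39.7 kHz mod fs = 2.5 kHz.
2.5 kHz ≤ fs/2 = 6.2 kHz, appears at 2.5 kHz.
38 kHz mod fs = 0.8 kHz.
0.8 kHz ≤ fs/2 = 6.2 kHz, appears at 0.8 kHz.
5.1 kHz ≤ fs/2 = 6.2 kHz, passes unchanged.
48.8 kHz mod fs = 11.6 kHz.
11.6 kHz > fs/2 = 6.2 kHz, folds to fs − 11.6 kHz = 0.8 kHz.
Distinct values: {0.8 kHz, 2.5 kHz, 3 kHz, 5.1 kHz} → 4.

4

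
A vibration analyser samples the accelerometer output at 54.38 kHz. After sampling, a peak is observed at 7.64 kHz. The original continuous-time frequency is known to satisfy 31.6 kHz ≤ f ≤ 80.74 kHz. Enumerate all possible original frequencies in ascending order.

Frequencies that alias to 7.64 kHz are k·fs ± 7.64 kHz for integer k ≥ 0.
k=0: 7.64 kHz.
k=1: 46.74 kHz, 62.02 kHz.
k=2: 101.12 kHz, 116.4 kHz.
Within [31.6 kHz, 80.74 kHz]: 46.74 kHz, 62.02 kHz.

46.74 kHz, 62.02 kHz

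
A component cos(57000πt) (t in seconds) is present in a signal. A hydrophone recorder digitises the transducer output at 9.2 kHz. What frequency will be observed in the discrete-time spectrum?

ω = 57000π rad/s → f = ω/(2π) = 28500 Hz = 28.5 kHz.
28.5 kHz mod fs = 0.9 kHz.
0.9 kHz ≤ fs/2 = 4.6 kHz, appears at 0.9 kHz.

0.9 kHz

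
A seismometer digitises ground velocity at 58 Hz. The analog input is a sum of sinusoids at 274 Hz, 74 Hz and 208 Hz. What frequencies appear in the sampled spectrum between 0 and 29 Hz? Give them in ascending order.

fs/2 = 29 Hz.
274 Hz mod fs = 42 Hz.
42 Hz > fs/2 = 29 Hz, folds to fs − 42 Hz = 16 Hz.
74 Hz mod fs = 16 Hz.
16 Hz ≤ fs/2 = 29 Hz, appears at 16 Hz.
208 Hz mod fs = 34 Hz.
34 Hz > fs/2 = 29 Hz, folds to fs − 34 Hz = 24 Hz.
Distinct values: {16 Hz, 24 Hz}.

16 Hz, 24 Hz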